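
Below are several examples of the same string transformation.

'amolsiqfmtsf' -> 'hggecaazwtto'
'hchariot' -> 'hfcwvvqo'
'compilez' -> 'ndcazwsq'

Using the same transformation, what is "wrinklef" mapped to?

kfbzywts

In each case the input is transformed by: sort the characters into reverse alphabetical order, then shift every letter 12 places backward in the alphabet (wrapping around).
Working it through for "wrinklef": intermediate "wrnlkife", final "kfbzywts".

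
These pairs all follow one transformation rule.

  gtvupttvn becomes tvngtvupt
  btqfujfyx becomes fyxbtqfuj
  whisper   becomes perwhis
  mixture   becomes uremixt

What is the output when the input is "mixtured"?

Rule — move the last 3 characters to the front (rotate right by 3).
On "mixtured" that produces "redmixtu".

redmixtu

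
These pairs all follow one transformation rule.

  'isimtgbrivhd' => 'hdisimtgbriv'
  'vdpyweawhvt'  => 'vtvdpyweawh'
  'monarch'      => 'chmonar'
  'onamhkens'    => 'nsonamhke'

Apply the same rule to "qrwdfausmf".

Each output is the input with this applied: move the last 2 characters to the front (rotate right by 2).
Doing the same to "qrwdfausmf": "mfqrwdfaus".

mfqrwdfaus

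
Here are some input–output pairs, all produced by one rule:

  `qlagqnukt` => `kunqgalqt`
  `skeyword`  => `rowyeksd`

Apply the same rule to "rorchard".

The transformation: reverse the string, then move the first character to the end.
Applying both steps to "rorchard": "drahcror", then "rahcrord".

rahcrord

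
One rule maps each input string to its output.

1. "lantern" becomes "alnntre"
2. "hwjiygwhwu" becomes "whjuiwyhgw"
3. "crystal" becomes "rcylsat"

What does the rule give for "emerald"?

meedrla

In each case the input is transformed by: move the first character to the end, then take characters alternately from the front and the back (1st, last, 2nd, 2nd-last, ...).
On "emerald": the first step gives "meralde", and the second then gives "meedrla".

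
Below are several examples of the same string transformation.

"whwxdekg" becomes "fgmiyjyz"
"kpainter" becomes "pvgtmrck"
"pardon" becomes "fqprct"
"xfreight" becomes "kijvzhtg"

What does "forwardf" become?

The pattern: shift every letter 2 places forward in the alphabet (wrapping around), then swap the front and back halves of the string.
Working it through for "forwardf": intermediate "hqtyctfh", final "ctfhhqty".

ctfhhqty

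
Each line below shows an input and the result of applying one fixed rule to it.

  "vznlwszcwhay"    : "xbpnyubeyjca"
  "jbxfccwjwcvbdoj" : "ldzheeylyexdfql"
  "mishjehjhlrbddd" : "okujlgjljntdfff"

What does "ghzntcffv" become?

ijbpvehhx

What's happening: shift every letter 2 places forward in the alphabet (wrapping around).
For "ghzntcffv" the result is "ijbpvehhx".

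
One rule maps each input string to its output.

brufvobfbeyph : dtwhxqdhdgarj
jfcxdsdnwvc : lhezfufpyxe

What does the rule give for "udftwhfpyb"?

The transformation: shift every letter 2 places forward in the alphabet (wrapping around).
So "udftwhfpyb" becomes "wfhvyjhrad".

wfhvyjhrad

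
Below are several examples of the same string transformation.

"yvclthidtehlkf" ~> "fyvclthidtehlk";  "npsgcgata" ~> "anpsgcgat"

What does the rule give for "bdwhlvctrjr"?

rbdwhlvctrj

Looking at the pairs, the operation is to move the last character to the front.
Doing the same to "bdwhlvctrjr": "rbdwhlvctrj".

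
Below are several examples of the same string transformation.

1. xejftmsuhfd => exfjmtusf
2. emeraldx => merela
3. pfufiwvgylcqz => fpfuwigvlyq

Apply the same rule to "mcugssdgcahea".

cmgussgdace

Looking at the pairs, the operation is to swap each adjacent pair of characters (1↔2, 3↔4, ...), then delete the last 2 characters.
For "mcugssdgcahea", step one produces "cmgussgdaceha"; step two turns that into "cmgussgdace".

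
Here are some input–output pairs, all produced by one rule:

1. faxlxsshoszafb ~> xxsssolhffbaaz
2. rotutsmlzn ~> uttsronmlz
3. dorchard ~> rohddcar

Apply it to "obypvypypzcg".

The pattern: sort the characters into reverse alphabetical order, then move the first character to the end.
Starting from "obypvypypzcg": after the first operation, "zyyyvpppogcb"; after the second, "yyyvpppogcbz".

yyyvpppogcbz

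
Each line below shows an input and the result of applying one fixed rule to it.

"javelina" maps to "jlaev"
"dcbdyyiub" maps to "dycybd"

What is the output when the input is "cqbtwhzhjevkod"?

cvqebjthwzh

The pattern: delete the last 3 characters, then take characters alternately from the front and the back (1st, last, 2nd, 2nd-last, ...).
Working it through for "cqbtwhzhjevkod": intermediate "cqbtwhzhjev", final "cvqebjthwzh".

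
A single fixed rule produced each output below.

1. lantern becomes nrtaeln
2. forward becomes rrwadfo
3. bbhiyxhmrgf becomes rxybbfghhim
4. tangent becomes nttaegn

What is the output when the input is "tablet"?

lttabe

What's happening: sort the characters into alphabetical order, then move the last 3 characters to the front (rotate right by 3).
Doing the same to "tablet": "lttabe".
(Check on "tangent": → "aegnntt" → "nttaegn" ✓)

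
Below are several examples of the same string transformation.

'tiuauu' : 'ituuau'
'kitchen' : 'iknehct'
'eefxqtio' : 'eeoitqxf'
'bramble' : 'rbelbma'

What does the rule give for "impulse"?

mieslup

The rule is to reverse the string, then move the last 2 characters to the front (rotate right by 2).
"impulse" → "eslupmi" → "mieslup".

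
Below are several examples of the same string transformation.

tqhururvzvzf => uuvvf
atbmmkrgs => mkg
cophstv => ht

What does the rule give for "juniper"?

ie

The transformation: keep every other character starting from the second (positions 2nd, 4th, 6th, ...), then delete the first character.
On "juniper": the first step gives "uie", and the second then gives "ie".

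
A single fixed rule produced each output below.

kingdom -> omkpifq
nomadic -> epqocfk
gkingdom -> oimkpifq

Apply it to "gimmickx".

Each output is the input with this applied: move the last character to the front, then shift every letter 2 places forward in the alphabet (wrapping around).
Working it through for "gimmickx": intermediate "xgimmick", final "zikookem".

zikookem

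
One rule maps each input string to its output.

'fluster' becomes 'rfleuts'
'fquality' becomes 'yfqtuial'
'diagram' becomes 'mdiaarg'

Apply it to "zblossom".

mzbolsos

Each output is the input with this applied: swap the first and last characters, then take characters alternately from the front and the back (1st, last, 2nd, 2nd-last, ...).
For "zblossom" the result is "mzbolsos".
(Check on "fluster": → "rlustef" → "rfleuts" ✓)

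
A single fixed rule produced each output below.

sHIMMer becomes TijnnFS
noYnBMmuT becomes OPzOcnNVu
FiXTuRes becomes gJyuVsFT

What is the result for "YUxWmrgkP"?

The transformation: shift every letter 1 place forward in the alphabet (wrapping around), then flip the case of every letter.
For "YUxWmrgkP", step one produces "ZVyXnshlQ"; step two turns that into "zvYxNSHLq".

zvYxNSHLq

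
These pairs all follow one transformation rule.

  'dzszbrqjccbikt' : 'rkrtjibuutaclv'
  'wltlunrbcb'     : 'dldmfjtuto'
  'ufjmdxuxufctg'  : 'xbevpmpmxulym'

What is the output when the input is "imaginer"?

The transformation: move the first character to the end, then shift every letter 8 places backward in the alphabet (wrapping around).
Applying both steps to "imaginer": "magineri", then "esyafwja".

esyafwja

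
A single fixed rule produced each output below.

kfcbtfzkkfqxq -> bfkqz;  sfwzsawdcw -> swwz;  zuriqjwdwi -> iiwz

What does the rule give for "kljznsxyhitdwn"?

ikwxz

The transformation: keep one character in every 3, starting at position 1 (positions 1st, 4th, 7th, ...), then sort the characters into alphabetical order.
Starting from "kljznsxyhitdwn": after the first operation, "kzxiw"; after the second, "ikwxz".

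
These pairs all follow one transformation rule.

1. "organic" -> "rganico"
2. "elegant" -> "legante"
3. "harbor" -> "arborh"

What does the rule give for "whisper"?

The transformation: move the first character to the end.
"whisper" → "hisperw".

hisperw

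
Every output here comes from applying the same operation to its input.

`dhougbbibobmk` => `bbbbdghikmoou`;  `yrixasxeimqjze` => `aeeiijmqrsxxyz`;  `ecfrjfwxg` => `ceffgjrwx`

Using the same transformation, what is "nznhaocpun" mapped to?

achnnnopuz

In each case the input is transformed by: sort the characters into alphabetical order.
On "nznhaocpun" that produces "achnnnopuz".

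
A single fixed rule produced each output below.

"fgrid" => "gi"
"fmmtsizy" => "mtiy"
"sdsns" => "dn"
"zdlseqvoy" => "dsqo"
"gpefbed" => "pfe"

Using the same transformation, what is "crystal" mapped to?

In each case the input is transformed by: keep every other character starting from the second (positions 2nd, 4th, 6th, ...).
On "crystal" that produces "rsa".

rsa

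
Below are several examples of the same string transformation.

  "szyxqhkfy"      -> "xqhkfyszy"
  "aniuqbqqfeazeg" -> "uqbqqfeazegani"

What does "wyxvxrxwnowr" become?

Rule — move the first 3 characters to the end (rotate left by 3).
"wyxvxrxwnowr" → "vxrxwnowrwyx".

vxrxwnowrwyx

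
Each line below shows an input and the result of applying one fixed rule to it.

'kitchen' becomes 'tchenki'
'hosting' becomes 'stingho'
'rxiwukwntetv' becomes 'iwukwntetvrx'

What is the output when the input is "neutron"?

The pattern: move the first 2 characters to the end (rotate left by 2).
Applying that to "neutron" gives "utronne".

utronne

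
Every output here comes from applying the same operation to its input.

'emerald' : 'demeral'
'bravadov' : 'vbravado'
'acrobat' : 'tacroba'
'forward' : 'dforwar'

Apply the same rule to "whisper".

rwhispe

Looking at the pairs, the operation is to move the last character to the front.
"whisper" → "rwhispe".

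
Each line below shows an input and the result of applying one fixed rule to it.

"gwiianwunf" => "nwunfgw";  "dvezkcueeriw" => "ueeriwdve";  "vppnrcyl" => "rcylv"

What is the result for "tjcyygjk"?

ygjkt

What's happening: swap the front and back halves of the string, then delete the last 3 characters.
"tjcyygjk" → "ygjktjcy" → "ygjkt".
(Check on "dvezkcueeriw": → "ueeriwdvezkc" → "ueeriwdve" ✓)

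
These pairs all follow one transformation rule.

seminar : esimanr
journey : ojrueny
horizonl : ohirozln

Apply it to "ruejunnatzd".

What's happening: swap each adjacent pair of characters (1↔2, 3↔4, ...).
On "ruejunnatzd" that produces "urjenuanztd".

urjenuanztd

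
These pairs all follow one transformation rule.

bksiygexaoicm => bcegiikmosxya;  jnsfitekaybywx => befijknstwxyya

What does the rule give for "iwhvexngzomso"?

ghimnoosvwxze

What's happening: sort the characters into alphabetical order, then move the first character to the end.
On "iwhvexngzomso" that produces "ghimnoosvwxze".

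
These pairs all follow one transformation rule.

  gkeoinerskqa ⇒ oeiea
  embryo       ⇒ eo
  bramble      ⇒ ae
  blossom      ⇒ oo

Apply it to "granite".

Rule — swap each adjacent pair of characters (1↔2, 3↔4, ...), then keep only the vowels.
On "granite": the first step gives "rgnatie", and the second then gives "aie".

aie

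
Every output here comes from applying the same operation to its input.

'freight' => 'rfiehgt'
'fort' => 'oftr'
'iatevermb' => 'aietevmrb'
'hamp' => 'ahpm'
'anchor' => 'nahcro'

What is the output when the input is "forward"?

ofwrrad

Each output is the input with this applied: swap each adjacent pair of characters (1↔2, 3↔4, ...).
So "forward" becomes "ofwrrad".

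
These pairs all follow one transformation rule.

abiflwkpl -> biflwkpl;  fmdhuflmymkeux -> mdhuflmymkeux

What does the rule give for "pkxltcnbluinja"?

Rule — delete the first character.
On "pkxltcnbluinja" that produces "kxltcnbluinja".

kxltcnbluinja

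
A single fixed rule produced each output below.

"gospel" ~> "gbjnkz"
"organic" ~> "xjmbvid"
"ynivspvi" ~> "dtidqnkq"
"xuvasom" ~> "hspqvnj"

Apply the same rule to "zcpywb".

Looking at the pairs, the operation is to move the last character to the front, then shift every letter 5 places backward in the alphabet (wrapping around).
For "zcpywb", step one produces "bzcpyw"; step two turns that into "wuxktr".
(Check on "ynivspvi": → "iynivspv" → "dtidqnkq" ✓)

wuxktr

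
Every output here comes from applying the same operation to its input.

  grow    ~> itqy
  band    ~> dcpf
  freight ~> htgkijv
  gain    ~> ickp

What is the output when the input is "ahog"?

Rule — shift every letter 2 places forward in the alphabet (wrapping around).
Applying that to "ahog" gives "cjqi".

cjqi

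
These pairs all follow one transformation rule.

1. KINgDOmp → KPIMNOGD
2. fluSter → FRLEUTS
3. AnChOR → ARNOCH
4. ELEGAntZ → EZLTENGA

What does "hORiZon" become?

Each output is the input with this applied: take characters alternately from the front and the back (1st, last, 2nd, 2nd-last, ...), then convert every letter to uppercase.
Doing the same to "hORiZon": "HNOORZI".

HNOORZI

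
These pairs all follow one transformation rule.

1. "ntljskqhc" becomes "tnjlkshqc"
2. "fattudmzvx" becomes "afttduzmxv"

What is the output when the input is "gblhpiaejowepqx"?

bghlipeaojewqpx

The rule is to swap each adjacent pair of characters (1↔2, 3↔4, ...).
"gblhpiaejowepqx" → "bghlipeaojewqpx".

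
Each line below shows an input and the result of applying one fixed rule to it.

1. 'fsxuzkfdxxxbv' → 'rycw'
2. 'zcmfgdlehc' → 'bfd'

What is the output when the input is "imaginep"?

lho

Rule — keep one character in every 3, starting at position 2 (positions 2nd, 5th, 8th, ...), then shift every letter 1 place backward in the alphabet (wrapping around).
For "imaginep", step one produces "mip"; step two turns that into "lho".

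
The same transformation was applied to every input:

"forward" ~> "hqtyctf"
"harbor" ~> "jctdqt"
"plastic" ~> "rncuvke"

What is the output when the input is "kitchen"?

The transformation: shift every letter 2 places forward in the alphabet (wrapping around).
For "kitchen" the result is "mkvejgp".

mkvejgp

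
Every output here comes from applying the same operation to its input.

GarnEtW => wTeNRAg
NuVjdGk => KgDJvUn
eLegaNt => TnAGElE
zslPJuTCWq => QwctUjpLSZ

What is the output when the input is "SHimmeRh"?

HrEMMIhs

The transformation: reverse the string, then flip the case of every letter.
"SHimmeRh" → "hRemmiHS" → "HrEMMIhs".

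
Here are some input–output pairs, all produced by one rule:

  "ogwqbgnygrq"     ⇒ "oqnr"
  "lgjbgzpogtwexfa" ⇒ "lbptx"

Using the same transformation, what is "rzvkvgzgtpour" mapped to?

The rule is to keep one character in every 3, starting at position 1 (positions 1st, 4th, 7th, ...).
So "rzvkvgzgtpour" becomes "rkzpr".

rkzpr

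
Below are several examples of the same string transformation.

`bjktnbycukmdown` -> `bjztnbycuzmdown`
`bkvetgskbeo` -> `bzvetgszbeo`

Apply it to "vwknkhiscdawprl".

The transformation: replace every "k" with "z".
"vwknkhiscdawprl" → "vwznzhiscdawprl".

vwznzhiscdawprl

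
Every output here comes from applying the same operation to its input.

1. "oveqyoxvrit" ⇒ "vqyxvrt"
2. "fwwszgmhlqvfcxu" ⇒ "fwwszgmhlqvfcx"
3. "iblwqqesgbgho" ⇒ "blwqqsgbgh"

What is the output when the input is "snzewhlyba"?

The pattern: remove every vowel.
For "snzewhlyba" the result is "snzwhlyb".

snzwhlyb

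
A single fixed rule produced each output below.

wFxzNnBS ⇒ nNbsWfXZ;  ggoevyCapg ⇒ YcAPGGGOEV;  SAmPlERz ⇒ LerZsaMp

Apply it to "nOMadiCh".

In each case the input is transformed by: flip the case of every letter, then swap the front and back halves of the string.
Working it through for "nOMadiCh": intermediate "NomADIcH", final "DIcHNomA".

DIcHNomA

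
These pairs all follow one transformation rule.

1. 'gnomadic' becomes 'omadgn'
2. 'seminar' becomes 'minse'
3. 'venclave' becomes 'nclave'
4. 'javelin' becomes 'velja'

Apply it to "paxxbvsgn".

xxbvspa

Each output is the input with this applied: delete the last 2 characters, then move the first 2 characters to the end (rotate left by 2).
"paxxbvsgn" → "paxxbvs" → "xxbvspa".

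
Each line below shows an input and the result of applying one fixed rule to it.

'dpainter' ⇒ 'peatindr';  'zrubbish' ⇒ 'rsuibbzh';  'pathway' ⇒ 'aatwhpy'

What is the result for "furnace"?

ucranfe

Rule — take characters alternately from the front and the back (1st, last, 2nd, 2nd-last, ...), then move the first 2 characters to the end (rotate left by 2).
Starting from "furnace": after the first operation, "feucran"; after the second, "ucranfe".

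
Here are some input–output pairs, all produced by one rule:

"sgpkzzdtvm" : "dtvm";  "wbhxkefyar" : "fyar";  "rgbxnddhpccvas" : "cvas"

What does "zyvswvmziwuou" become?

Rule — keep only the last 4 characters.
So "zyvswvmziwuou" becomes "wuou".

wuou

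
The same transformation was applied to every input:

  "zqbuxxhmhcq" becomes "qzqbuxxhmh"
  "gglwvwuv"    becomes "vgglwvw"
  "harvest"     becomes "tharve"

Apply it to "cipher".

rciph

The transformation: move the last 2 characters to the front (rotate right by 2), then delete the first character.
"cipher" → "erciph" → "rciph".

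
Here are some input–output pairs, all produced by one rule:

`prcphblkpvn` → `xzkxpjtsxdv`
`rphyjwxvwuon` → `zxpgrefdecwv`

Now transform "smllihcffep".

The transformation: shift every letter 8 places forward in the alphabet (wrapping around).
So "smllihcffep" becomes "auttqpknnmx".

auttqpknnmx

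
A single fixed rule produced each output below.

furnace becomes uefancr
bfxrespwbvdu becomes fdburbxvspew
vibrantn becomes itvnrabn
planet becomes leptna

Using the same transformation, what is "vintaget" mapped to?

The pattern: swap each adjacent pair of characters (1↔2, 3↔4, ...), then take characters alternately from the front and the back (1st, last, 2nd, 2nd-last, ...).
For "vintaget", step one produces "ivtngate"; step two turns that into "ievttang".

ievttang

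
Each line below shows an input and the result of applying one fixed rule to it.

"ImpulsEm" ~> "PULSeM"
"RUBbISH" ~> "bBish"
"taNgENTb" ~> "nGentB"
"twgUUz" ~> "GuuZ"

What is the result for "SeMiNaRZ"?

Looking at the pairs, the operation is to delete the first 2 characters, then flip the case of every letter.
Applying that to "SeMiNaRZ" gives "mInArz".

mInArz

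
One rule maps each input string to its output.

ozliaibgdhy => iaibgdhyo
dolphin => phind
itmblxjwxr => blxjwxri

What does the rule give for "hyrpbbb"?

The pattern: move the first character to the end, then delete the first 2 characters.
Working it through for "hyrpbbb": intermediate "yrpbbbh", final "pbbbh".

pbbbh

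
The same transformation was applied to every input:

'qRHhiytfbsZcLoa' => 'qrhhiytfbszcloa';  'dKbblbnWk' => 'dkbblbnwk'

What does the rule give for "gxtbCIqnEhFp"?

gxtbciqnehfp

What's happening: convert every letter to lowercase.
For "gxtbCIqnEhFp" the result is "gxtbciqnehfp".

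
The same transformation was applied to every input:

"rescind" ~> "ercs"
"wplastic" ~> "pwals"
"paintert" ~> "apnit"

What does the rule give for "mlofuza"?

lmfo

The rule is to delete the last 3 characters, then swap each adjacent pair of characters (1↔2, 3↔4, ...).
On "mlofuza": the first step gives "mlof", and the second then gives "lmfo".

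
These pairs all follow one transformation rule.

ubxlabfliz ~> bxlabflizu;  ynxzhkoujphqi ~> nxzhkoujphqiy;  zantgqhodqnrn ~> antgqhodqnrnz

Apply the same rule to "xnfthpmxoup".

nfthpmxoupx

What's happening: move the first character to the end.
For "xnfthpmxoup" the result is "nfthpmxoupx".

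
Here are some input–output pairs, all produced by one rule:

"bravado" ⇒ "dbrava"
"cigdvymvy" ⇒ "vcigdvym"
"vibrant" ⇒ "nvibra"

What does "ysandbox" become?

Rule — delete the last character, then move the last character to the front.
Starting from "ysandbox": after the first operation, "ysandbo"; after the second, "oysandb".

oysandb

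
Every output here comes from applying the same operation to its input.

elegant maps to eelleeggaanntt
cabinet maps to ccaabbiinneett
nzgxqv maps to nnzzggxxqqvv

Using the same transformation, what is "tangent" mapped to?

ttaannggeenntt

Each output is the input with this applied: double every character.
So "tangent" becomes "ttaannggeenntt".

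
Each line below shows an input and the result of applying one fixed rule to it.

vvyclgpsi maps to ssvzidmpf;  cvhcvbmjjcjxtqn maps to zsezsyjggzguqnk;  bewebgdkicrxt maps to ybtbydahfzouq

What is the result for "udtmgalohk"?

What's happening: shift every letter 3 places backward in the alphabet (wrapping around).
For "udtmgalohk" the result is "raqjdxileh".

raqjdxileh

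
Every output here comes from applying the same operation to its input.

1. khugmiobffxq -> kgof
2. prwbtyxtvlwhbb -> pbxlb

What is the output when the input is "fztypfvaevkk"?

Rule — keep one character in every 3, starting at position 1 (positions 1st, 4th, 7th, ...).
On "fztypfvaevkk" that produces "fyvv".

fyvv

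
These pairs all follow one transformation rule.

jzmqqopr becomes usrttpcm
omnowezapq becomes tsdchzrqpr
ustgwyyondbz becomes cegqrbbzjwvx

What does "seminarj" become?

The transformation: shift every letter 3 places forward in the alphabet (wrapping around), then reverse the string.
Doing the same to "seminarj": "mudqlphv".
(Check on "omnowezapq": → "rpqrzhcdst" → "tsdchzrqpr" ✓)

mudqlphv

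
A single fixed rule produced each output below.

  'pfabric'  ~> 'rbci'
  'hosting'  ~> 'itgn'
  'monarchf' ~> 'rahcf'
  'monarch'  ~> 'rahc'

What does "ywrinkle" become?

Looking at the pairs, the operation is to delete the first 3 characters, then swap each adjacent pair of characters (1↔2, 3↔4, ...).
Working it through for "ywrinkle": intermediate "inkle", final "nilke".

nilke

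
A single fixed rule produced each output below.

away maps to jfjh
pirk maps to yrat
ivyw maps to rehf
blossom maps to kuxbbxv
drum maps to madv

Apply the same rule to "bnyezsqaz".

Each output is the input with this applied: shift every letter 9 places forward in the alphabet (wrapping around).
On "bnyezsqaz" that produces "kwhnibzji".

kwhnibzji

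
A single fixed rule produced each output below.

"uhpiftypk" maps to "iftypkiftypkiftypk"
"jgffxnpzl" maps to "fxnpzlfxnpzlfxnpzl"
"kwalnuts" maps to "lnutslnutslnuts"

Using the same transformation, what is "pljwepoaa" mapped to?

wepoaawepoaawepoaa

In each case the input is transformed by: delete the first 3 characters, then write the whole string 3 times in a row.
"pljwepoaa" → "wepoaa" → "wepoaawepoaawepoaa".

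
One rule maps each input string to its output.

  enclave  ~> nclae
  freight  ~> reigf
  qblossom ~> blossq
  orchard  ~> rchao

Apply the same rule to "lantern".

antel

What's happening: delete the last 2 characters, then move the first character to the end.
On "lantern": the first step gives "lante", and the second then gives "antel".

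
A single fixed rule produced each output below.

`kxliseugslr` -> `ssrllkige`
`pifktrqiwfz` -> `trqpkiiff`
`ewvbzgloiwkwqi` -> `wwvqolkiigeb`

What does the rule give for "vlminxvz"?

vvnmli

The pattern: sort the characters into reverse alphabetical order, then delete the first 2 characters.
Working it through for "vlminxvz": intermediate "zxvvnmli", final "vvnmli".
(Check on "pifktrqiwfz": → "zwtrqpkiiff" → "trqpkiiff" ✓)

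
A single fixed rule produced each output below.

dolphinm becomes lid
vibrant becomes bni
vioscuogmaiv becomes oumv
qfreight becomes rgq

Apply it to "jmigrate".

Each output is the input with this applied: move the first 2 characters to the end (rotate left by 2), then keep one character in every 3, starting at position 1 (positions 1st, 4th, 7th, ...).
For "jmigrate", step one produces "igratejm"; step two turns that into "iaj".

iaj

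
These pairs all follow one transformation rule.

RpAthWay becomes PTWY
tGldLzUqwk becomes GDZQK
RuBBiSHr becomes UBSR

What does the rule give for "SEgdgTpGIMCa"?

EDTGMA

The rule is to keep every other character starting from the second (positions 2nd, 4th, 6th, ...), then convert every letter to uppercase.
On "SEgdgTpGIMCa" that produces "EDTGMA".
(Check on "tGldLzUqwk": → "Gdzqk" → "GDZQK" ✓)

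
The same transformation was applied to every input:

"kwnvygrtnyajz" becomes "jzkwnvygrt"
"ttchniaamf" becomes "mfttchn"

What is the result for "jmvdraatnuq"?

uqjmvdra

What's happening: move the last 2 characters to the front (rotate right by 2), then delete the last 3 characters.
"jmvdraatnuq" → "uqjmvdraatn" → "uqjmvdra".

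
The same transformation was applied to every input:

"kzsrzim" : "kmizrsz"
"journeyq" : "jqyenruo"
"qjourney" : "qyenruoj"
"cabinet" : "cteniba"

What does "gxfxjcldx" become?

gxdlcjxfx

What's happening: move the first character to the end, then reverse the string.
Starting from "gxfxjcldx": after the first operation, "xfxjcldxg"; after the second, "gxdlcjxfx".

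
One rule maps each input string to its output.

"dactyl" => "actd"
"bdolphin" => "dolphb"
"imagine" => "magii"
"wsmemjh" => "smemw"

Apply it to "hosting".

ostih

The transformation: delete the last 2 characters, then move the first character to the end.
"hosting" → "hosti" → "ostih".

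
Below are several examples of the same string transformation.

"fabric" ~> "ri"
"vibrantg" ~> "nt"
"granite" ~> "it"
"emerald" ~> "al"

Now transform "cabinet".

Looking at the pairs, the operation is to move the last character to the front, then keep only the last 2 characters.
On "cabinet": the first step gives "tcabine", and the second then gives "ne".
(Check on "emerald": → "demeral" → "al" ✓)

ne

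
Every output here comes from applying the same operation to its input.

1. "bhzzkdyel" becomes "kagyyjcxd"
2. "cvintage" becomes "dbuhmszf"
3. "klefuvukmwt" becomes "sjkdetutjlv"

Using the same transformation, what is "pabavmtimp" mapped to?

Looking at the pairs, the operation is to move the last character to the front, then shift every letter 1 place backward in the alphabet (wrapping around).
"pabavmtimp" → "ppabavmtim" → "oozazulshl".
(Check on "bhzzkdyel": → "lbhzzkdye" → "kagyyjcxd" ✓)

oozazulshl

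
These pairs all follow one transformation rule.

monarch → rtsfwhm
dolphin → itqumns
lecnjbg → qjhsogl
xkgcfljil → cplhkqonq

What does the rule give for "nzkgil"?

Looking at the pairs, the operation is to shift every letter 5 places forward in the alphabet (wrapping around).
On "nzkgil" that produces "seplnq".

seplnq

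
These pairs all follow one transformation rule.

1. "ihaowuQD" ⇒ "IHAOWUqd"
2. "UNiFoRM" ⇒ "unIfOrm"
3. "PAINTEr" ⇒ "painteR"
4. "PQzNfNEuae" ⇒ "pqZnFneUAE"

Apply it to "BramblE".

What's happening: flip the case of every letter.
Applying that to "BramblE" gives "bRAMBLe".

bRAMBLe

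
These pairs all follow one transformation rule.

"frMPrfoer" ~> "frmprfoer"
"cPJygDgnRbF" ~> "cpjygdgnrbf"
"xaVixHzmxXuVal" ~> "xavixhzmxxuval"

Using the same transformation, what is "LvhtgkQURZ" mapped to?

lvhtgkqurz

The transformation: convert every letter to lowercase.
"LvhtgkQURZ" → "lvhtgkqurz".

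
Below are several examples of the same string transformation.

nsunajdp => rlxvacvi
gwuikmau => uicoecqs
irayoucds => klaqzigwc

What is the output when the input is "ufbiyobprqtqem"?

Each output is the input with this applied: move the last 3 characters to the front (rotate right by 3), then shift every letter 8 places forward in the alphabet (wrapping around).
For "ufbiyobprqtqem", step one produces "qemufbiyobprqt"; step two turns that into "ymucnjqgwjxzyb".

ymucnjqgwjxzyb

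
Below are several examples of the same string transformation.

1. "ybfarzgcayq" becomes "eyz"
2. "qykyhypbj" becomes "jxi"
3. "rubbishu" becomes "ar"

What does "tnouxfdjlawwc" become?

nekv

Looking at the pairs, the operation is to shift every letter 1 place backward in the alphabet (wrapping around), then keep one character in every 3, starting at position 3 (positions 3rd, 6th, 9th, ...).
Applying both steps to "tnouxfdjlawwc": "smntwecikzvvb", then "nekv".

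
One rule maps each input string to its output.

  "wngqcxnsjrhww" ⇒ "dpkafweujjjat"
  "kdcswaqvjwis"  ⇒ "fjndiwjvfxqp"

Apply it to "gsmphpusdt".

cuchfqgtfz

In each case the input is transformed by: shift every letter 13 places forward in the alphabet (wrapping around) — i.e. ROT13, then move the first 3 characters to the end (rotate left by 3).
Applying both steps to "gsmphpusdt": "tfzcuchfqg", then "cuchfqgtfz".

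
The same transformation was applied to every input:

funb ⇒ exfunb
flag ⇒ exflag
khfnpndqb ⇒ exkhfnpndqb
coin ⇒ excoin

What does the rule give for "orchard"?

exorchard

The pattern: prepend "ex".
On "orchard" that produces "exorchard".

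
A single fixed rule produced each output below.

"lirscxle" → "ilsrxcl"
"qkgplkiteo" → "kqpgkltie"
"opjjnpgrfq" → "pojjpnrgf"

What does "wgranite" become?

gwarint

In each case the input is transformed by: delete the last character, then swap each adjacent pair of characters (1↔2, 3↔4, ...).
Working it through for "wgranite": intermediate "wgranit", final "gwarint".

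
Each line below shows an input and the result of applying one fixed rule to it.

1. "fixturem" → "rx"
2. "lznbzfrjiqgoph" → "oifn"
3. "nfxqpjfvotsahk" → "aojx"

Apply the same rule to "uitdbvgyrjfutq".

urvt

What's happening: reverse the string, then keep one character in every 3, starting at position 3 (positions 3rd, 6th, 9th, ...).
For "uitdbvgyrjfutq", step one produces "qtufjrygvbdtiu"; step two turns that into "urvt".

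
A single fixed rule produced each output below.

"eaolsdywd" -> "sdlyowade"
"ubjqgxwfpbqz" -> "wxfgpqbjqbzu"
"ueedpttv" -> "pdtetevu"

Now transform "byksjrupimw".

rujpsikmywb

Looking at the pairs, the operation is to take characters alternately from the front and the back (1st, last, 2nd, 2nd-last, ...), then reverse the string.
Starting from "byksjrupimw": after the first operation, "bwymkispjur"; after the second, "rujpsikmywb".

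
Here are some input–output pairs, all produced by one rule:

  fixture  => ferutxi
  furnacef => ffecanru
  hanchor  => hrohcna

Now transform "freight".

In each case the input is transformed by: reverse the string, then move the last character to the front.
Starting from "freight": after the first operation, "thgierf"; after the second, "fthgier".

fthgier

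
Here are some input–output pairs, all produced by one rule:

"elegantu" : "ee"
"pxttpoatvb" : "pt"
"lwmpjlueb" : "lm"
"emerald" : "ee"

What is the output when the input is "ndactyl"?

na

The transformation: keep every other character starting from the first (positions 1st, 3rd, 5th, ...), then keep only the first 2 characters.
"ndactyl" → "natl" → "na".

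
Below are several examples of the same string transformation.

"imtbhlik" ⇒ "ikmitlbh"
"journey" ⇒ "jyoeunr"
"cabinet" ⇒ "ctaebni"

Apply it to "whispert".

wthriesp

What's happening: take characters alternately from the front and the back (1st, last, 2nd, 2nd-last, ...).
Doing the same to "whispert": "wthriesp".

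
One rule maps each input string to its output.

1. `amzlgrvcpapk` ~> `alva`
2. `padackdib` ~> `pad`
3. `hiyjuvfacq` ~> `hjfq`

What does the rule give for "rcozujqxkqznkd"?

rzqqk

Looking at the pairs, the operation is to keep one character in every 3, starting at position 1 (positions 1st, 4th, 7th, ...).
Doing the same to "rcozujqxkqznkd": "rzqqk".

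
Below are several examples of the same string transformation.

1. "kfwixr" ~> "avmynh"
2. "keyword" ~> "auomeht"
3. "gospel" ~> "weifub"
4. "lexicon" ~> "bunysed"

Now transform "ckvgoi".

The rule is to shift every letter 10 places backward in the alphabet (wrapping around).
Applying that to "ckvgoi" gives "salwey".

salwey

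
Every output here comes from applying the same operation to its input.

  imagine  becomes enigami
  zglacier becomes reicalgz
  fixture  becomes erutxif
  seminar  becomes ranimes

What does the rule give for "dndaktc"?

What's happening: reverse the string.
So "dndaktc" becomes "ctkadnd".

ctkadnd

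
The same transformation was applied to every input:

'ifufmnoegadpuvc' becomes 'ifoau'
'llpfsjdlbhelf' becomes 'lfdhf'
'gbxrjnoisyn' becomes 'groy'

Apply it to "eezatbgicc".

Rule — keep one character in every 3, starting at position 1 (positions 1st, 4th, 7th, ...).
On "eezatbgicc" that produces "eagc".

eagc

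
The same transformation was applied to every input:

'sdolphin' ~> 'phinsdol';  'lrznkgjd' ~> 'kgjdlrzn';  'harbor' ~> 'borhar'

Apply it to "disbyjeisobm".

eisobmdisbyj

The rule is to swap the front and back halves of the string.
"disbyjeisobm" → "eisobmdisbyj".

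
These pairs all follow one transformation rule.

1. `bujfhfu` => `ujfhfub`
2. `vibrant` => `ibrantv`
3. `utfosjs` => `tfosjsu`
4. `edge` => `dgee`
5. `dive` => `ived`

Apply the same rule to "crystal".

The transformation: move the first character to the end.
Applying that to "crystal" gives "rystalc".

rystalc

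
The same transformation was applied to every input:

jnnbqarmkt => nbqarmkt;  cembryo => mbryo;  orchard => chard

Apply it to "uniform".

What's happening: delete the first 2 characters.
On "uniform" that produces "iform".

iform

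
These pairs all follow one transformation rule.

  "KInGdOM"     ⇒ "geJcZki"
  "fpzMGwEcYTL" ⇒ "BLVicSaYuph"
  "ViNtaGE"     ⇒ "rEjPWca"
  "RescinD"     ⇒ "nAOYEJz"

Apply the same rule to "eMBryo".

AixNUK

The rule is to flip the case of every letter, then shift every letter 4 places backward in the alphabet (wrapping around).
Applying both steps to "eMBryo": "EmbRYO", then "AixNUK".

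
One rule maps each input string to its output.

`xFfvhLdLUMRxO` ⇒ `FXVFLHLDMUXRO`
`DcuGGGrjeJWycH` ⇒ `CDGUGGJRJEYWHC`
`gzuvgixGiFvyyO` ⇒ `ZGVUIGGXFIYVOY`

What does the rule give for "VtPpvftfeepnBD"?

TVPPFVFTEENPDB

What's happening: swap each adjacent pair of characters (1↔2, 3↔4, ...), then convert every letter to uppercase.
"VtPpvftfeepnBD" → "tVpPfvfteenpDB" → "TVPPFVFTEENPDB".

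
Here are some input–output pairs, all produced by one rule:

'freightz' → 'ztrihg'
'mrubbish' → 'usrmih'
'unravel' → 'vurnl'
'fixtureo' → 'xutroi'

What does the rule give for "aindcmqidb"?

What's happening: sort the characters into reverse alphabetical order, then delete the last 2 characters.
Applying that to "aindcmqidb" gives "qnmiiddc".

qnmiiddc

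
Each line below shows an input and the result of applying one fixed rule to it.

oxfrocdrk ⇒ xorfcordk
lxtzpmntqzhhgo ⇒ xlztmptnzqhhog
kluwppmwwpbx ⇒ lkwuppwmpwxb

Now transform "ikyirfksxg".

kiiyfrskgx

The rule is to swap each adjacent pair of characters (1↔2, 3↔4, ...).
On "ikyirfksxg" that produces "kiiyfrskgx".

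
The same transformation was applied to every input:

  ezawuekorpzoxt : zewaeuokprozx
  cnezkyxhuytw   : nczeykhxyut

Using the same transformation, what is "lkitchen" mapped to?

Each output is the input with this applied: delete the last character, then swap each adjacent pair of characters (1↔2, 3↔4, ...).
So "lkitchen" becomes "kltihce".

kltihce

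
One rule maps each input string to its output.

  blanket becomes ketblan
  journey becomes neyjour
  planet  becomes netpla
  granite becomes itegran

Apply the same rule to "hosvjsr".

Each output is the input with this applied: move the last 3 characters to the front (rotate right by 3).
"hosvjsr" → "jsrhosv".

jsrhosv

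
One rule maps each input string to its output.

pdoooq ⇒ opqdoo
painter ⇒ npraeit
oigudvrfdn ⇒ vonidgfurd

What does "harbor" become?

The transformation: take characters alternately from the front and the back (1st, last, 2nd, 2nd-last, ...), then move the last character to the front.
Working it through for "harbor": intermediate "hraorb", final "bhraor".

bhraor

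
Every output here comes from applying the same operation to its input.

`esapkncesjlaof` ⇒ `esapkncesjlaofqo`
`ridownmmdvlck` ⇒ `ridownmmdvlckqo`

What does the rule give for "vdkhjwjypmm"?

vdkhjwjypmmqo

The pattern: append "qo".
On "vdkhjwjypmm" that produces "vdkhjwjypmmqo".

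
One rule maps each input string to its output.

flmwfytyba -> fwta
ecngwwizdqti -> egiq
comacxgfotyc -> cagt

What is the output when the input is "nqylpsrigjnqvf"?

The pattern: keep one character in every 3, starting at position 1 (positions 1st, 4th, 7th, ...).
On "nqylpsrigjnqvf" that produces "nlrjv".

nlrjv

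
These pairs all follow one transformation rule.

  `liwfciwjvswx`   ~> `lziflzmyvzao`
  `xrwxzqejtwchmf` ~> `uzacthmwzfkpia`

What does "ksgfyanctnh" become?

In each case the input is transformed by: move the first character to the end, then shift every letter 3 places forward in the alphabet (wrapping around).
For "ksgfyanctnh", step one produces "sgfyanctnhk"; step two turns that into "vjibdqfwqkn".
(Check on "liwfciwjvswx": → "iwfciwjvswxl" → "lziflzmyvzao" ✓)

vjibdqfwqkn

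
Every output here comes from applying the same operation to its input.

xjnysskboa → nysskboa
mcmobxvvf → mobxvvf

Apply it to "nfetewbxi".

Rule — delete the first 2 characters.
So "nfetewbxi" becomes "etewbxi".

etewbxi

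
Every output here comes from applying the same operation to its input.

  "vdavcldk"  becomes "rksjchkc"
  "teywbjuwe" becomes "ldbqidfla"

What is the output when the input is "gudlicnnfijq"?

The pattern: reverse the string, then shift every letter 7 places forward in the alphabet (wrapping around).
"gudlicnnfijq" → "xqpmuujpskbn".

xqpmuujpskbn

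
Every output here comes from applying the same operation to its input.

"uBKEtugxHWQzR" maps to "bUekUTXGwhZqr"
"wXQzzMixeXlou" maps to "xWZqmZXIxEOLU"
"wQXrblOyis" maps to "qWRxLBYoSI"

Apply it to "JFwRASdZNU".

fjrWsazDun

The pattern: swap each adjacent pair of characters (1↔2, 3↔4, ...), then flip the case of every letter.
Working it through for "JFwRASdZNU": intermediate "FJRwSAZdUN", final "fjrWsazDun".
(Check on "uBKEtugxHWQzR": → "BuEKutxgWHzQR" → "bUekUTXGwhZqr" ✓)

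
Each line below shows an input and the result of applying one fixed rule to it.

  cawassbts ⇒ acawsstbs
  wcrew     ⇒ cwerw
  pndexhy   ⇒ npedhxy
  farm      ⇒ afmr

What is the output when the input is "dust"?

udts

Rule — swap each adjacent pair of characters (1↔2, 3↔4, ...).
On "dust" that produces "udts".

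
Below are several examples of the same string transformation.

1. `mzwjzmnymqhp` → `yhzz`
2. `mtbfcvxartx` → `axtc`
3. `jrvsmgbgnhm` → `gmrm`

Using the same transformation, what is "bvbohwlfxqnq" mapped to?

Each output is the input with this applied: keep one character in every 3, starting at position 2 (positions 2nd, 5th, 8th, ...), then move the first 2 characters to the end (rotate left by 2).
For "bvbohwlfxqnq", step one produces "vhfn"; step two turns that into "fnvh".

fnvh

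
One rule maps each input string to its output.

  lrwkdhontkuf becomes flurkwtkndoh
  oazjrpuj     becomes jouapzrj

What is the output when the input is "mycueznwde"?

In each case the input is transformed by: take characters alternately from the front and the back (1st, last, 2nd, 2nd-last, ...), then swap each adjacent pair of characters (1↔2, 3↔4, ...).
Starting from "mycueznwde": after the first operation, "meydcwunez"; after the second, "emdywcnuze".
(Check on "lrwkdhontkuf": → "lfruwkktdnho" → "flurkwtkndoh" ✓)

emdywcnuze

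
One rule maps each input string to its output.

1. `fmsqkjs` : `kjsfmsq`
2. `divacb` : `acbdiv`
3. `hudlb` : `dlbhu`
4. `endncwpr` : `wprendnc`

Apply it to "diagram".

The pattern: move the last 3 characters to the front (rotate right by 3).
Applying that to "diagram" gives "ramdiag".

ramdiag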